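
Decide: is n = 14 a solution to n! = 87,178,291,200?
14! = 14·13! = 14·6,227,020,800 = 87,178,291,200, which equals 87,178,291,200.

Answer: Yes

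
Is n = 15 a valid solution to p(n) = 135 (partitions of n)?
No

Solution: Pentagonal recurrence p(n) = p(n−1) + p(n−2) − p(n−5) − p(n−7) + …: p(15) = p(14) + p(13) − p(10) − p(8) + p(3) + p(0) = 135 + 101 − 42 − 22 + 3 + 1 = 176, which does not equal 135.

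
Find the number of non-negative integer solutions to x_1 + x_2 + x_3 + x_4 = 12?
C(12+4-1, 4-1) = 455.

Answer: 455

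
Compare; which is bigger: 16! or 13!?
16!

16!=20,922,789,888,000, 13!=6,227,020,800. 16! > 13!.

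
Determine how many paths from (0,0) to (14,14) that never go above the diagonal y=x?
2,674,440

Explanation: Counted by the Catalan number C_14: C_14 = C(28,14)/(14+1) = 40,116,600/15 = 2,674,440.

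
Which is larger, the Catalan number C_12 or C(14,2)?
C_12

Reasoning: C_12 = C(24,12)/(12+1) = 2,704,156/13 = 208,012; C(14,2) = 91.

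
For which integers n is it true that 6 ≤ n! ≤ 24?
3, 4

Reasoning: n! is strictly increasing; 3! = 6 and 4! = 24, so valid n = 3, 4.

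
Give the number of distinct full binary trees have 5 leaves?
14

Working:
Using the Catalan number formula: C_n = C(2n, n) / (n+1)
C_4 = C(8, 4) / (4+1)
     = 70 / 5
     = 14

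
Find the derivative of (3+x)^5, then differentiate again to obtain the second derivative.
20(3+x)^3

Solution: First derivative: 5(3+x)^{4}. Second derivative: 5·4·(3+x)^{3} = 20(3+x)^{3}.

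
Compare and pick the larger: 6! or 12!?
12!

Working:
6!=720, 12!=479,001,600. 12! > 6!.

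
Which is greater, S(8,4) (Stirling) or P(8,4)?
S(8,4) = 4·S(7,4) + S(7,3) = 4·350 + 301 = 1,701; P(8,4) = 1,680.
Final answer: S(8,4)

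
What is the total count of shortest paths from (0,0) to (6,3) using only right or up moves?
Choose 6 rights from 9 moves: C(9,6) = 84.
Final answer: 84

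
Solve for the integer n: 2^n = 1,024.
2^10 = 1,024, so n = 10.
Final answer: 10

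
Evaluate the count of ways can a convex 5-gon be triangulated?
Using the Catalan number formula: C_n = C(2n, n) / (n+1)
C_3 = C(6, 3) / (3+1)
     = 20 / 4
     = 5

Answer: 5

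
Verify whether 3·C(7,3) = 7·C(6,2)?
True

Working:
Absorption identity k·C(n,k) = n·C(n-1,k-1). LHS = 3·35 = 105; RHS = 7·15 = 105.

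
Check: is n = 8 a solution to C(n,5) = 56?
Yes

Solution: C(8,5) = 8·7·6·5·4/5! = 6,720/120 = 56, which equals 56.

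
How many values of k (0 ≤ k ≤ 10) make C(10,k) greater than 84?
5

Solution: Row 10 is unimodal and symmetric about k=10/2. C(10,2)=45 ≤ 84; C(10,3)=120 > 84; by symmetry C(10,k) > 84 for k = 3..7. That's 7 - 3 + 1 = 5 values.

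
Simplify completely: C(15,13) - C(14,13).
C(15,13) - C(14,13) = C(14,12) = 91.
Final answer: 91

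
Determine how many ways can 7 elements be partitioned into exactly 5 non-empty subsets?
140
This equals S(7,5), the Stirling number of the 2nd kind.
Using the Stirling recurrence: S(n,k) = k·S(n-1,k) + S(n-1,k-1)
S(7,5) = 5·S(6,5) + S(6,4)
         = 5·15 + 65
         = 75 + 65
         = 140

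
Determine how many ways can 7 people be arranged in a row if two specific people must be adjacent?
1,440

Working:
Treat pair as unit: (7-1)! arrangements × 2 internal orders = 1,440.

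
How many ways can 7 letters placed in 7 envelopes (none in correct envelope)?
1,854

Using D(n) = (n-1)[D(n-1) + D(n-2)]:
D(7) = (7-1) × [D(6) + D(5)]
      = 6 × [265 + 44]
      = 6 × 309
      = 1,854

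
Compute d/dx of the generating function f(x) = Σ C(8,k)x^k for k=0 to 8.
Σ k·C(8,k)x^(k-1) for k=1 to 8
Term-by-term differentiation gives Σ k·C(8,k)x^{k-1} for k=1 to 8.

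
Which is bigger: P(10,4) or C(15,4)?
P(10,4)
P(10,4)=5,040, C(15,4)=1,365.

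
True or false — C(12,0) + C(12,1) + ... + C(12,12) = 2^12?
Binomial theorem with x = y = 1: Σ C(12,i) = (1+1)^12 = 2^12 = 4,096. The statement holds.
Final answer: True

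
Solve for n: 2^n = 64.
2^6 = 64, so n = 6.
Final answer: 6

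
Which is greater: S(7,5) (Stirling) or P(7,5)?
P(7,5)

Working:
S(7,5) = 5·S(6,5) + S(6,4) = 5·15 + 65 = 140; P(7,5) = 2,520.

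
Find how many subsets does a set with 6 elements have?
64
Each element can be included or excluded: 2^6 = 64.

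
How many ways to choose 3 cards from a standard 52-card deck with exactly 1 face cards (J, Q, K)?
12 face cards and 40 non-face cards: C(12,1) × C(40,2) = 12 × 780 = 9,360.

Answer: 9,360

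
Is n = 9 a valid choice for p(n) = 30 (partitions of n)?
Yes

Reasoning: Pentagonal recurrence p(n) = p(n−1) + p(n−2) − p(n−5) − p(n−7) + …: p(9) = p(8) + p(7) − p(4) − p(2) = 22 + 15 − 5 − 2 = 30, which equals 30.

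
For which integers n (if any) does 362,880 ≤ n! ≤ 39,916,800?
9, 10, 11

n! is strictly increasing; 9! = 362,880 and 11! = 39,916,800, so valid n = 9, 10, 11.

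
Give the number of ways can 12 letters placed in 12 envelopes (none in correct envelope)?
176,214,841

Explanation: Using D(n) = (n-1)[D(n-1) + D(n-2)]:
D(12) = (12-1) × [D(11) + D(10)]
      = 11 × [14684570 + 1334961]
      = 11 × 16019531
      = 176,214,841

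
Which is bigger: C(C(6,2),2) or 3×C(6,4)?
C(C(6,2),2)
C(C(6,2),2)=105, 3×C(6,4)=45.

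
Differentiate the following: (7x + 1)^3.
21(7x + 1)^2

Reasoning: Chain rule: 3(7x+1)^{2} × 7 = 21(7x+1)^{2}.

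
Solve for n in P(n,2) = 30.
6

Reasoning: P(n,2) = n(n−1) is increasing in n; n(n−1) ≈ (n−0.5)^2 = 30 gives n ≈ 6.0. Check: P(4,2) = 12, P(5,2) = 20, P(6,2) = 30 ✓. So n = 6.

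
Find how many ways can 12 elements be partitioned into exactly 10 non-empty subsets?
1,705

Solution: This equals S(12,10), the Stirling number of the 2nd kind.
Using the Stirling recurrence: S(n,k) = k·S(n-1,k) + S(n-1,k-1)
S(12,10) = 10·S(11,10) + S(11,9)
         = 10·55 + 1155
         = 550 + 1155
         = 1,705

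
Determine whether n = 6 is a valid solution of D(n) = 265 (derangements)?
Yes
D(6) = (6-1)·[D(5) + D(4)] = 5·[44 + 9] = 265, which equals 265.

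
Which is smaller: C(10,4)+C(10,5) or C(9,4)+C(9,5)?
First=462, Second=252.
Final answer: C(9,4)+C(9,5)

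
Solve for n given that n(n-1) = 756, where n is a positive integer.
28

Explanation: n² − n − 756 = 0, so n = (1 ± √(1 + 4·756))/2 = (1 ± √3,025)/2 = (1 ± 55)/2, i.e. n = 28 or n = -27. Taking the positive root, n = 28 (check: 28×27 = 756).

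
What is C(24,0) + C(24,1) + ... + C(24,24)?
16,777,216

Solution: Sum of binomial coefficients = 2^24 = 16,777,216.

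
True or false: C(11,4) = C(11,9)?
False

Solution: C(11,4) = 330 but C(11,9) = 55; symmetry gives C(11,4) = C(11,7), not C(11,9).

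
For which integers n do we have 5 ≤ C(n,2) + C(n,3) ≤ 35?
C(3,2)+C(3,3)=4; C(4,2)+C(4,3)=10; C(5,2)+C(5,3)=20; C(6,2)+C(6,3)=35; C(7,2)+C(7,3)=56. So valid n = 4, 5, 6.
Final answer: 4, 5, 6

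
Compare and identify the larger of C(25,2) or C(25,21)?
C(25,21)
C(25,2)=300, C(25,21)=12,650.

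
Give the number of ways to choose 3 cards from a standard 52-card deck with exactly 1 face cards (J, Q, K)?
12 face cards and 40 non-face cards: C(12,1) × C(40,2) = 12 × 780 = 9,360.
Final answer: 9,360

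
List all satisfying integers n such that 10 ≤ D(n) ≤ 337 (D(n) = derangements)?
Using D(n) = (n−1)[D(n−1) + D(n−2)] with D(1)=0, D(2)=1: D(4)=9; D(5)=44; D(6)=265; D(7)=1,854. So valid n = 5, 6.
Final answer: 5, 6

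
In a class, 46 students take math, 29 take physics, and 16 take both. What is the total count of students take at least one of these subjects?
59

Reasoning: |A∪B| = |A|+|B|-|A∩B| = 46+29-16 = 59.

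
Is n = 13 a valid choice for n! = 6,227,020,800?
Yes

Solution: 13! = 13·12! = 13·479,001,600 = 6,227,020,800, which equals 6,227,020,800.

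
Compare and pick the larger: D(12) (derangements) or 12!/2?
D(12) = (12-1)·[D(11) + D(10)] = 11·[14,684,570 + 1,334,961] = 176,214,841; 12!/2 = 479,001,600/2 = 239,500,800.

Answer: 12!/2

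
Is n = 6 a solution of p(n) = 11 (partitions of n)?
Pentagonal recurrence p(n) = p(n−1) + p(n−2) − p(n−5) − p(n−7) + …: p(6) = p(5) + p(4) − p(1) = 7 + 5 − 1 = 11, which equals 11.
Final answer: Yes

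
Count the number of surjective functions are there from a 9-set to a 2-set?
510

Solution: Onto functions = 2! × S(9,2)
First compute S(9,2) via recurrence:
Using the Stirling recurrence: S(n,k) = k·S(n-1,k) + S(n-1,k-1)
S(9,2) = 2·S(8,2) + S(8,1)
         = 2·127 + 1
         = 254 + 1
         = 255
Then: 2 × 255 = 510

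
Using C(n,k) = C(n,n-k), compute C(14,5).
2,002

Solution: C(14,5) = C(14,9) = 2,002.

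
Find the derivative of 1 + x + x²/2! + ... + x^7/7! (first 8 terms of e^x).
Differentiating term by term gives the first 7 terms of e^x.
Final answer: 1 + x + x²/2! + ... + x^6/6!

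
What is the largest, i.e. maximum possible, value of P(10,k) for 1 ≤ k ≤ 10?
3,628,800

Working:
P(10,k) increases in k, so maximum at k = 10: 10! = 3,628,800.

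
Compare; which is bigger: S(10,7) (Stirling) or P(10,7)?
S(10,7) = 7·S(9,7) + S(9,6) = 7·462 + 2,646 = 5,880; P(10,7) = 604,800.
Final answer: P(10,7)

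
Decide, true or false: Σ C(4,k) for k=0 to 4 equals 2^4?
Binomial theorem: Σ C(4,k) = (1+1)^4 = 2^4 = 16; RHS 2^4 = 16.
Final answer: True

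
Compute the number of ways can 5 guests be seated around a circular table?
24

Reasoning: Circular arrangements: (5-1)! = 24.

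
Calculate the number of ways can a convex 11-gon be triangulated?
4,862

Solution: Using the Catalan number formula: C_n = C(2n, n) / (n+1)
C_9 = C(18, 9) / (9+1)
     = 48620 / 10
     = 4,862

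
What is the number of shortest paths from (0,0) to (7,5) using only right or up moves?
Choose 7 rights from 12 moves: C(12,7) = 792.

Answer: 792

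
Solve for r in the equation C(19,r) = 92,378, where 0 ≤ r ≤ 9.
9
C(19,r) is increasing for 0 ≤ r ≤ 9. Stepping up (C(19,r+1) = C(19,r)·(19−r)/(r+1)): C(19,1) = 19, C(19,2) = 171, C(19,3) = 969, C(19,4) = 3,876, C(19,5) = 11,628, C(19,6) = 27,132, C(19,7) = 50,388, C(19,8) = 75,582, C(19,9) = 92,378 ✓. So r = 9.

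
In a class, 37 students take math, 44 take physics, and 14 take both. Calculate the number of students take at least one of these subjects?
67

Explanation: |A∪B| = |A|+|B|-|A∩B| = 37+44-14 = 67.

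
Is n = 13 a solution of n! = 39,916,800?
13! = 13·12! = 13·479,001,600 = 6,227,020,800, which does not equal 39,916,800.
Final answer: No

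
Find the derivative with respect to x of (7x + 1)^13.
91(7x + 1)^12

Working:
Chain rule: 13(7x+1)^{12} × 7 = 91(7x+1)^{12}.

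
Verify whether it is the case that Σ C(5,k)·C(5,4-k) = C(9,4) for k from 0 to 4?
False
Vandermonde's identity gives C(10,4) = 210; RHS C(9,4) = 126.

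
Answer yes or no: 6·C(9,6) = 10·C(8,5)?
No

Absorption identity k·C(n,k) = n·C(n-1,k-1). LHS = 6·84 = 504; RHS = 10·56 = 560.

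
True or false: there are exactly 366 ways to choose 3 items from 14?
C(14,3) = 364 ≠ 366.
Final answer: False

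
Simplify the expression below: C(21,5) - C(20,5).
4,845

Explanation: C(21,5) - C(20,5) = C(20,4) = 4,845.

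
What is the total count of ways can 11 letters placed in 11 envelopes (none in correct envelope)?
Using D(n) = (n-1)[D(n-1) + D(n-2)]:
D(11) = (11-1) × [D(10) + D(9)]
      = 10 × [1334961 + 133496]
      = 10 × 1468457
      = 14,684,570

Answer: 14,684,570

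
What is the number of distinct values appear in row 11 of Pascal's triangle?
6

Explanation: Row 11 has entries C(11,0)..C(11,11); by symmetry C(11,k)=C(11,11-k), giving 6 distinct values.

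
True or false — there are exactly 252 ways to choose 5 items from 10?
True

Reasoning: C(10,5) = 252.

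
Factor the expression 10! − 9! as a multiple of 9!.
9 × 9! = 3,265,920

Explanation: 10! − 9! = 10·9! − 9! = (10 − 1)·9! = 9 × 9! = 3,265,920.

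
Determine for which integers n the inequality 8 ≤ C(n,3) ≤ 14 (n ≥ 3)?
5
C(4,3)=4; C(5,3)=10; C(6,3)=20. So valid n = 5.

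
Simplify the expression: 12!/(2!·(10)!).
66

Solution: This is C(12,2) = 66.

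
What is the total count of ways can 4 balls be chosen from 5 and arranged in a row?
P(5,4) = 5!/(5-4)! = 120.

Answer: 120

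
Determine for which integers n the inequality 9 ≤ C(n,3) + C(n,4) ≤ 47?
C(4,3)+C(4,4)=5; C(5,3)+C(5,4)=15; C(6,3)+C(6,4)=35; C(7,3)+C(7,4)=70. So valid n = 5, 6.
Final answer: 5, 6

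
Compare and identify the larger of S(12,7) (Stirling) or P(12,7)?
P(12,7)
S(12,7) = 7·S(11,7) + S(11,6) = 7·63,987 + 179,487 = 627,396; P(12,7) = 3,991,680.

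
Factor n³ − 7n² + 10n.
n(n − 2)(n − 5)

Reasoning: n³ − 7n² + 10n = n(n² − 7n + 10) = n(n − 2)(n − 5).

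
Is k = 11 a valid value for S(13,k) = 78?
No

Explanation: S(13,11) = 11·S(12,11) + S(12,10) = 11·66 + 1,705 = 2,431, which does not equal 78.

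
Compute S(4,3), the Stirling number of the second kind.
6

Reasoning: Using the Stirling recurrence: S(n,k) = k·S(n-1,k) + S(n-1,k-1)
S(4,3) = 3·S(3,3) + S(3,2)
         = 3·1 + 3
         = 3 + 3
         = 6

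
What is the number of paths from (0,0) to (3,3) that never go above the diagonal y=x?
Counted by the Catalan number C_3: C_3 = C(6,3)/(3+1) = 20/4 = 5.

Answer: 5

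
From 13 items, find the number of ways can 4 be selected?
715
C(13,4) = 13! / (4! × (13-4)!)
         = 13! / (4! × 9!)
         = 715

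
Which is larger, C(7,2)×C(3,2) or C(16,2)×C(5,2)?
C(16,2)×C(5,2)

C(7,2)×C(3,2)=63, C(16,2)×C(5,2)=1,200.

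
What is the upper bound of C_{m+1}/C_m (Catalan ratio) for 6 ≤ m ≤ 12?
25/7

Explanation: C_{m+1}/C_m = 2(2m+1)/(m+2), which increases with m. Maximum at m = 12: 2·25/14 = 25/7.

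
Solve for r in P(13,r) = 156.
P(13,r) = 13·12·…·(13−r+1), a product of r factors. Multiplying down from 13: 13 = 13; 13·12 = 156 ✓ (2 factors). So r = 2.
Final answer: 2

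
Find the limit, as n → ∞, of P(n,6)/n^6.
1

P(n,6) = n(n-1)···(n-5) ≈ n^6 for large n. Limit = 1.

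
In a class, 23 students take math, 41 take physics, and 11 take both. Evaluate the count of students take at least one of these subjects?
53

Solution: |A∪B| = |A|+|B|-|A∩B| = 23+41-11 = 53.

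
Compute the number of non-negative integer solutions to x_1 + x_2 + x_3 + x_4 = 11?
364

C(11+4-1, 4-1) = 364.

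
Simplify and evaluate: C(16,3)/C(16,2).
C(n,k+1)/C(n,k) = (n−k)/(k+1). Here (16−2)/(2+1) = 14/3 = 14/3.
Final answer: 14/3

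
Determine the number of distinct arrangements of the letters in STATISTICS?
Word has 10 letters (S=3, T=3, A=1, I=2, C=1). Arrangements: 10!/Π(k!) = 50,400.
Final answer: 50,400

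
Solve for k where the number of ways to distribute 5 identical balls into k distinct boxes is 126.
5

Working:
Stars and bars: the count is C(5+k−1, k−1), increasing in k. k=3: C(7,2) = 21, k=4: C(8,3) = 56, k=5: C(9,4) = 126 ✓. So k = 5.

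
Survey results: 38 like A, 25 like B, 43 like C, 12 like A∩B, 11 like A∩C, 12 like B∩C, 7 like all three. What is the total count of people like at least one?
|A∪B∪C| = 38+25+43-12-11-12+7 = 78.

Answer: 78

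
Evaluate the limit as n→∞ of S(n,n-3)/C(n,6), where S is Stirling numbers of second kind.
15

Solution: The leading term of S(n,n-3) as a polynomial in n is (5)!!·C(n,6), so the ratio → (5)!! = 15.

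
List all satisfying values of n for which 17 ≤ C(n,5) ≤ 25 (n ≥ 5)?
7
C(6,5)=6; C(7,5)=21; C(8,5)=56. So valid n = 7.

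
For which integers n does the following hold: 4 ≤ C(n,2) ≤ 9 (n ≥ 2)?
4

Explanation: C(3,2)=3; C(4,2)=6; C(5,2)=10. So valid n = 4.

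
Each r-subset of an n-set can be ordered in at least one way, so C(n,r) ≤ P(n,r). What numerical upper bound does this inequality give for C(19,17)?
60,822,550,204,416,000

Explanation: P(19,17) = 19·18·17·16·15·14·13·12·11·10·9·8·7·6·5·4·3 = 60,822,550,204,416,000, so C(19,17) ≤ 60,822,550,204,416,000. (The bound is loose by a factor of 17! = 355,687,428,096,000: C(19,17) = 60,822,550,204,416,000/355,687,428,096,000 = 171.)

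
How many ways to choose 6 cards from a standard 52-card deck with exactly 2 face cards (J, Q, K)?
6,031,740

Reasoning: 12 face cards and 40 non-face cards: C(12,2) × C(40,4) = 66 × 91,390 = 6,031,740.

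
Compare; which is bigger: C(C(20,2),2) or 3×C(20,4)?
C(C(20,2),2)

C(C(20,2),2)=17,955, 3×C(20,4)=14,535.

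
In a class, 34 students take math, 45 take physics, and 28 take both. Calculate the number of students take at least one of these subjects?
|A∪B| = |A|+|B|-|A∩B| = 34+45-28 = 51.

Answer: 51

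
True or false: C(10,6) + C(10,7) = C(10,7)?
Pascal's identity gives C(11,7) = 330, whereas C(10,7) = 120.
Final answer: False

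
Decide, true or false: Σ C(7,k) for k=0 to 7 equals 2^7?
True

Binomial theorem: Σ C(7,k) = (1+1)^7 = 2^7 = 128; RHS 2^7 = 128.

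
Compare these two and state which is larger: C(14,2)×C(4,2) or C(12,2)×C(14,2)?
C(14,2)×C(4,2)=546, C(12,2)×C(14,2)=6,006.

Answer: C(12,2)×C(14,2)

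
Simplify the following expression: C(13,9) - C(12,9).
495

Explanation: C(13,9) - C(12,9) = C(12,8) = 495.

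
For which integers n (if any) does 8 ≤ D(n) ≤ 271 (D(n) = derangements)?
4, 5, 6

Reasoning: Using D(n) = (n−1)[D(n−1) + D(n−2)] with D(1)=0, D(2)=1: D(3)=2; D(4)=9; D(5)=44; D(6)=265; D(7)=1,854. So valid n = 4, 5, 6.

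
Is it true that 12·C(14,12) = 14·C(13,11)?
True

Working:
Absorption identity k·C(n,k) = n·C(n-1,k-1). LHS = 12·91 = 1,092; RHS = 14·78 = 1,092.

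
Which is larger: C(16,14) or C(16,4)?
C(16,14)=120, C(16,4)=1,820.
Final answer: C(16,4)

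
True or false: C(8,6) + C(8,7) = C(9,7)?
Pascal's identity C(n,k) + C(n,k+1) = C(n+1,k+1): 28 + 8 = 36 = C(9,7).
Final answer: True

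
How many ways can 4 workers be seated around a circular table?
6
Circular arrangements: (4-1)! = 6.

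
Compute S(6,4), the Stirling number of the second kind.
Using the Stirling recurrence: S(n,k) = k·S(n-1,k) + S(n-1,k-1)
S(6,4) = 4·S(5,4) + S(5,3)
         = 4·10 + 25
         = 40 + 25
         = 65
Final answer: 65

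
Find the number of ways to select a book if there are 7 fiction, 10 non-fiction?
17

Working:
By the addition principle: 7 + 10 = 17.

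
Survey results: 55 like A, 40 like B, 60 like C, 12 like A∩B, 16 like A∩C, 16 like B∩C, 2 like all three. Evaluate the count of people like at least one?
113

Reasoning: |A∪B∪C| = 55+40+60-12-16-16+2 = 113.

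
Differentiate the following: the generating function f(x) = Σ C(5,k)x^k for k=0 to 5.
Term-by-term differentiation gives Σ k·C(5,k)x^{k-1} for k=1 to 5.
Final answer: Σ k·C(5,k)x^(k-1) for k=1 to 5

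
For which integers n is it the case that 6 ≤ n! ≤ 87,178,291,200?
3, 4, 5, 6, 7, 8, 9, 10, 11, 12, 13, 14

Explanation: n! is strictly increasing; 3! = 6 and 14! = 87,178,291,200, so valid n = 3, 4, 5, 6, 7, 8, 9, 10, 11, 12, 13, 14.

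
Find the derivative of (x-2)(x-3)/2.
(2x - 5)/2

Explanation: d/dx[(x-2)(x-3)] = (x-3) + (x-2) = 2x - 5. Dividing by 2 gives (2x - 5)/2.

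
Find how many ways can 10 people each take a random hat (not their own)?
1,334,961

Using D(n) = (n-1)[D(n-1) + D(n-2)]:
D(10) = (10-1) × [D(9) + D(8)]
      = 9 × [133496 + 14833]
      = 9 × 148329
      = 1,334,961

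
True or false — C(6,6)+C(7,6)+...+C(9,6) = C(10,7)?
True

Explanation: Hockey stick identity gives Σ = C(10,7) = 120; RHS C(10,7) = 120.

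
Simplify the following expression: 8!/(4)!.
1,680

Explanation: This equals 8×7×...×5 = 1,680.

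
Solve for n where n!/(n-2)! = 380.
20

n!/(n-2)! = n×(n-1), a product of 2 consecutive integers ≈ (n−0.5)^2. 380^(1/2) + 0.5 ≈ 20.0; check n = 20: 20×19 = 380 ✓. So n = 20.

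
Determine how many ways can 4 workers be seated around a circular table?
Circular arrangements: (4-1)! = 6.
Final answer: 6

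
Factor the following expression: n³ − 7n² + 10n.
n(n − 2)(n − 5)

Reasoning: n³ − 7n² + 10n = n(n² − 7n + 10) = n(n − 2)(n − 5).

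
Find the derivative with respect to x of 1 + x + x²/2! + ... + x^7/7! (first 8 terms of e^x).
1 + x + x²/2! + ... + x^6/6!

Explanation: Differentiating term by term gives the first 7 terms of e^x.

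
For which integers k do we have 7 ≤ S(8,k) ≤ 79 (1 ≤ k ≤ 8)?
7
S(8,1)=1; S(8,2)=127; S(8,3)=966; S(8,4)=1,701; S(8,5)=1,050; S(8,6)=266; S(8,7)=28; S(8,8)=1. So valid k = 7.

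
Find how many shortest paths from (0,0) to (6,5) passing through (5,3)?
168
To (5,3): C(8,5)=56. From there: C(3,1)=3. Total: 168.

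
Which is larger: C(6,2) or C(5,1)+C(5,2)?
Equal

By Pascal's identity: C(6,2) = C(5,1)+C(5,2) = 15. Equal.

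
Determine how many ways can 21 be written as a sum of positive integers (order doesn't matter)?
Pentagonal recurrence p(n) = p(n−1) + p(n−2) − p(n−5) − p(n−7) + …: p(21) = p(20) + p(19) − p(16) − p(14) + p(9) + p(6) = 627 + 490 − 231 − 135 + 30 + 11 = 792.
Final answer: 792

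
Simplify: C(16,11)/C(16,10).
6/11

Reasoning: C(n,k+1)/C(n,k) = (n−k)/(k+1). Here (16−10)/(10+1) = 6/11 = 6/11.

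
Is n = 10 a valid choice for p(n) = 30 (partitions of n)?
No

Solution: Pentagonal recurrence p(n) = p(n−1) + p(n−2) − p(n−5) − p(n−7) + …: p(10) = p(9) + p(8) − p(5) − p(3) = 30 + 22 − 7 − 3 = 42, which does not equal 30.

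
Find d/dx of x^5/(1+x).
(5x^4(1+x) - x^5)/(1+x)²

Reasoning: Quotient rule: [5x^{4}(1+x) - x^5]/(1+x)².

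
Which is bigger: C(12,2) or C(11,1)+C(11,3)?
C(11,1)+C(11,3)

Solution: C(12,2)=66; C(11,1)+C(11,3)=11+165=176.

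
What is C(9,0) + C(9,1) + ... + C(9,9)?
Sum of binomial coefficients = 2^9 = 512.

Answer: 512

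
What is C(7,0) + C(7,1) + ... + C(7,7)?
128

Explanation: Sum of binomial coefficients = 2^7 = 128.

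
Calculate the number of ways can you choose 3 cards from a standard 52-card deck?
22,100

Working:
C(52,3) = 22,100.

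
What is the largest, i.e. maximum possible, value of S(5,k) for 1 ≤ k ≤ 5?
25

Reasoning: Row S(5,k) for k = 1..5 (via S(n,k) = k·S(n−1,k) + S(n−1,k−1)): 1, 15, 25, 10, 1. The row is unimodal; maximum at k = 3: 25.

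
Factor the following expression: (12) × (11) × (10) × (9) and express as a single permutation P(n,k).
Product of 4 consecutive descending integers starting at 12: P(12,4) = 12!/8! = 11,880.
Final answer: P(12,4) = 12!/(8)!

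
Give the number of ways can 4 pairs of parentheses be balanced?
14

Using the Catalan number formula: C_n = C(2n, n) / (n+1)
C_4 = C(8, 4) / (4+1)
     = 70 / 5
     = 14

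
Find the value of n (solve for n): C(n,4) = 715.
13

Working:
C(n,4) = n(n−1)(n−2)(n−3)/4! is increasing in n, and n(n−1)(n−2)(n−3) = 4!·715 = 17,160 ≈ (n−1.5)^4 gives n ≈ 12.9. Check: C(11,4) = 330, C(12,4) = 495, C(13,4) = 715 ✓. So n = 13.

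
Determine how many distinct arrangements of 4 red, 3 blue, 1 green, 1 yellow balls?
2,520

Solution: Multinomial: 9!/(4! × 3! × 1! × 1!) = 2,520.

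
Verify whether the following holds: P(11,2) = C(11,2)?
False

P(11,2) = 110 but C(11,2) = 55; they differ by a factor of 2! = 2, so the statement does not hold.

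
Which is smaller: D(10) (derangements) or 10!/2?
D(10)

Solution: D(10) = (10-1)·[D(9) + D(8)] = 9·[133,496 + 14,833] = 1,334,961; 10!/2 = 3,628,800/2 = 1,814,400.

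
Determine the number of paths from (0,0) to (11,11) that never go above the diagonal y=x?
58,786
Counted by the Catalan number C_11: C_11 = C(22,11)/(11+1) = 705,432/12 = 58,786.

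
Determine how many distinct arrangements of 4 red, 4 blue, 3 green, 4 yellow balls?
15,765,750

Solution: Multinomial: 15!/(4! × 4! × 3! × 4!) = 15,765,750.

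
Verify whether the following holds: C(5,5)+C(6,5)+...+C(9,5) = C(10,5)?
False

Solution: Hockey stick identity gives Σ = C(10,6) = 210; RHS C(10,5) = 252.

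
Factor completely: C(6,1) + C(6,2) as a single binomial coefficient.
By Pascal's identity: C(6,1) + C(6,2) = C(7,2) = 21.
Final answer: C(7,2)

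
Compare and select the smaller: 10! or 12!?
10!
10!=3,628,800, 12!=479,001,600. 12! > 10!.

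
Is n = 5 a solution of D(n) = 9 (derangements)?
D(5) = (5-1)·[D(4) + D(3)] = 4·[9 + 2] = 44, which does not equal 9.

Answer: No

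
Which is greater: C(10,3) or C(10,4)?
C(10,4)

Solution: C(10,3)=120, C(10,4)=210.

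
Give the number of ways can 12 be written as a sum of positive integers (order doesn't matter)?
77

Solution: Pentagonal recurrence p(n) = p(n−1) + p(n−2) − p(n−5) − p(n−7) + …: p(12) = p(11) + p(10) − p(7) − p(5) + p(0) = 56 + 42 − 15 − 7 + 1 = 77.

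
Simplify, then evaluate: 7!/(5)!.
42
This equals 7×6 = 42.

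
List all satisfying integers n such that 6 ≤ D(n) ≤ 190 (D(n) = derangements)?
Using D(n) = (n−1)[D(n−1) + D(n−2)] with D(1)=0, D(2)=1: D(3)=2; D(4)=9; D(5)=44; D(6)=265. So valid n = 4, 5.

Answer: 4, 5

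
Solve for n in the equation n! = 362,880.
9

Solution: n! is strictly increasing. 7! = 5,040, 8! = 40,320, 9! = 362,880 ✓. So n = 9.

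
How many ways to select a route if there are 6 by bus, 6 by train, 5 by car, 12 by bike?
By the addition principle: 6 + 6 + 5 + 12 = 29.

Answer: 29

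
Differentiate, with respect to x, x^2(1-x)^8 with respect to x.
Product rule: 2x^{1}(1-x)^{8} + x^2·(-8)(1-x)^{7}.
Final answer: 2x^1(1-x)^8 - 8x^2(1-x)^7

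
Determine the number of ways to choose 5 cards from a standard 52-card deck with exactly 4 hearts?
27,885

Solution: 13 hearts and 39 non-hearts: C(13,4) × C(39,1) = 715 × 39 = 27,885.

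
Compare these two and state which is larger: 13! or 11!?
13!

Working:
13!=6,227,020,800, 11!=39,916,800. 13! > 11!.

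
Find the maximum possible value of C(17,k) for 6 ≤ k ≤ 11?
24,310
C(17,k) is maximised at the centre of the row: C(17,8) = 24,310.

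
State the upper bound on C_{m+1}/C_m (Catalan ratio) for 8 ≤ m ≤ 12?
25/7

Working:
C_{m+1}/C_m = 2(2m+1)/(m+2), which increases with m. Maximum at m = 12: 2·25/14 = 25/7.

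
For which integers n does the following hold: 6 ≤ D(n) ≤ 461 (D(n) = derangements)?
4, 5, 6
Using D(n) = (n−1)[D(n−1) + D(n−2)] with D(1)=0, D(2)=1: D(3)=2; D(4)=9; D(5)=44; D(6)=265; D(7)=1,854. So valid n = 4, 5, 6.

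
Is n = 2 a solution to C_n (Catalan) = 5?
No

Reasoning: C_2 = C(4,2)/(2+1) = 6/3 = 2, which does not equal 5.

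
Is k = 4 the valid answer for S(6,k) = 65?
Yes
S(6,4) = 4·S(5,4) + S(5,3) = 4·10 + 25 = 65, which equals 65.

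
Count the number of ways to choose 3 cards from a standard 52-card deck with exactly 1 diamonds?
13 diamonds and 39 non-diamonds: C(13,1) × C(39,2) = 13 × 741 = 9,633.

Answer: 9,633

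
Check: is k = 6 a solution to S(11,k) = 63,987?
No

Reasoning: S(11,6) = 6·S(10,6) + S(10,5) = 6·22,827 + 42,525 = 179,487, which does not equal 63,987.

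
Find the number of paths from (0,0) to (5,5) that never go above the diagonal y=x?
42

Counted by the Catalan number C_5: C_5 = C(10,5)/(5+1) = 252/6 = 42.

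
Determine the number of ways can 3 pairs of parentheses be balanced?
5

Solution: Using the Catalan number formula: C_n = C(2n, n) / (n+1)
C_3 = C(6, 3) / (3+1)
     = 20 / 4
     = 5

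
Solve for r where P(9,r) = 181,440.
7

Working:
P(9,r) = 9·8·…·(9−r+1), a product of r factors. Multiplying down from 9: 9 = 9; 9·8 = 72; 9·8·7 = 504; 9·8·7·6 = 3,024; 9·8·7·6·5 = 15,120; 9·8·7·6·5·4 = 60,480; 9·8·7·6·5·4·3 = 181,440 ✓ (7 factors). So r = 7.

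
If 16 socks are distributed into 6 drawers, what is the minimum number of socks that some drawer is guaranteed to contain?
Pigeonhole: ⌈16/6⌉ = 3.

Answer: 3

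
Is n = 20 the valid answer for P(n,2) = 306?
No

Explanation: P(20,2) = 20·19 = 380, which does not equal 306.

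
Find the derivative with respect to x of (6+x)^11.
Using the power rule: d/dx (6+x)^11 = 11(6+x)^{10}.
Final answer: 11(6+x)^10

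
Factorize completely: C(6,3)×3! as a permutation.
C(6,3)×3! = [6!/(3!(3)!)]×3! = 6!/(3)! = P(6,3) = 120.
Final answer: P(6,3)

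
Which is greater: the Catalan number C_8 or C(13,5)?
C_8 = C(16,8)/(8+1) = 12,870/9 = 1,430; C(13,5) = 1,287.
Final answer: C_8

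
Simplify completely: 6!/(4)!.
30
This equals 6×5 = 30.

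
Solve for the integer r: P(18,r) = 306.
2

Reasoning: P(18,r) = 18·17·…·(18−r+1), a product of r factors. Multiplying down from 18: 18 = 18; 18·17 = 306 ✓ (2 factors). So r = 2.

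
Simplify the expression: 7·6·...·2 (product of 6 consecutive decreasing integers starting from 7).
This is P(7,6) = 7!/(1)! = 5,040.
Final answer: 5,040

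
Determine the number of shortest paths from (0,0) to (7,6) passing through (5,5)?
To (5,5): C(10,5)=252. From there: C(3,2)=3. Total: 756.
Final answer: 756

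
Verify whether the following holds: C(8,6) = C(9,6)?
False

Solution: LHS = C(8,6) = 28; RHS = C(9,6) = 84. 28 ≠ 84, so the statement does not hold.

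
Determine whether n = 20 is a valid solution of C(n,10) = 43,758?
No

Explanation: C(20,10) = 20·19·18·17·16·15·14·13·12·11/10! = 670,442,572,800/3,628,800 = 184,756, which does not equal 43,758.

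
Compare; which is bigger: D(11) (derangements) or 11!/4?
D(11)

Working:
D(11) = (11-1)·[D(10) + D(9)] = 10·[1,334,961 + 133,496] = 14,684,570; 11!/4 = 39,916,800/4 = 9,979,200.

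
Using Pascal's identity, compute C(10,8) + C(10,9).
55

Working:
C(10,8) + C(10,9) = C(11,9) = 55.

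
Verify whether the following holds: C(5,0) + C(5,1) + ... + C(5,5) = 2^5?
Binomial theorem with x = y = 1: Σ C(5,i) = (1+1)^5 = 2^5 = 32. The statement holds.
Final answer: True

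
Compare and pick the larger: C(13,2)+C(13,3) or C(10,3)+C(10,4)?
C(13,2)+C(13,3)

Working:
First=364, Second=330.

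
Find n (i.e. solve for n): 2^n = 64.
6

Working:
2^6 = 64, so n = 6.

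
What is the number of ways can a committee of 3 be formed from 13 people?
C(13,3) = 13! / (3! × (13-3)!)
         = 13! / (3! × 10!)
         = 286
Final answer: 286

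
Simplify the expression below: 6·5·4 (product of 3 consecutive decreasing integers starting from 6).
120

Solution: This is P(6,3) = 6!/(3)! = 120.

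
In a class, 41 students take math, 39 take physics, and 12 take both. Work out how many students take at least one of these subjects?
68

|A∪B| = |A|+|B|-|A∩B| = 41+39-12 = 68.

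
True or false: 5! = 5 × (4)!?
True
By definition n! = n × (n-1)!, so 5! = 5 × 4!.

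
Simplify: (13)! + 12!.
(13)! + 12! = (13)·12! + 12! = (13+1)·12! = 14·12! = 6,706,022,400.

Answer: 6,706,022,400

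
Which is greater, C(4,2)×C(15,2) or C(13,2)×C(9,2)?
C(13,2)×C(9,2)
C(4,2)×C(15,2)=630, C(13,2)×C(9,2)=2,808.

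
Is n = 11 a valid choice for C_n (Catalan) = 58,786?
Yes

C_11 = C(22,11)/(11+1) = 705,432/12 = 58,786, which equals 58,786.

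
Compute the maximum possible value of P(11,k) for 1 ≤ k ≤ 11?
39,916,800
P(11,k) increases in k, so maximum at k = 11: 11! = 39,916,800.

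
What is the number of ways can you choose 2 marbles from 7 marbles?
21
C(7,2) = 7! / (2! × (7-2)!)
         = 7! / (2! × 5!)
         = 21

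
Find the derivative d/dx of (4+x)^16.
16(4+x)^15

Solution: Using the power rule: d/dx (4+x)^16 = 16(4+x)^{15}.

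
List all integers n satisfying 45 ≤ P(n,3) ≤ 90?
5

Reasoning: P(4,3)=24; P(5,3)=60; P(6,3)=120. So valid n = 5.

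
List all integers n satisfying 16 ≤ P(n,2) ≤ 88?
5, 6, 7, 8, 9

Reasoning: P(4,2)=12; P(5,2)=20; P(6,2)=30; P(7,2)=42; P(8,2)=56; P(9,2)=72; P(10,2)=90. So valid n = 5, 6, 7, 8, 9.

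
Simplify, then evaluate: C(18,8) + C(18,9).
92,378
By Pascal's identity: C(19,9) = 92,378.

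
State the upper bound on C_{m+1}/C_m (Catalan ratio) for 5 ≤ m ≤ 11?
46/13

Solution: C_{m+1}/C_m = 2(2m+1)/(m+2), which increases with m. Maximum at m = 11: 2·23/13 = 46/13.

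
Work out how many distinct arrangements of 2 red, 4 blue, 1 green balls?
105
Multinomial: 7!/(2! × 4! × 1!) = 105.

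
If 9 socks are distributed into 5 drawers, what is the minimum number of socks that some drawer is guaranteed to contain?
2
Pigeonhole: ⌈9/5⌉ = 2.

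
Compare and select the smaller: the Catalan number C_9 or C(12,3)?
C(12,3)

Solution: C_9 = C(18,9)/(9+1) = 48,620/10 = 4,862; C(12,3) = 220.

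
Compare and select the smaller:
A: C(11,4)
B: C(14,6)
A

Working:
A=C(11,4)=330, B=C(14,6)=3,003.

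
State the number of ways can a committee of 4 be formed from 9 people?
126

Explanation: C(9,4) = 9! / (4! × (9-4)!)
         = 9! / (4! × 5!)
         = 126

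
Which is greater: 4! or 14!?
14!

Solution: 4!=24, 14!=87,178,291,200. 14! > 4!.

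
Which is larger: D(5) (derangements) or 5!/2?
5!/2

Solution: D(5) = (5-1)·[D(4) + D(3)] = 4·[9 + 2] = 44; 5!/2 = 120/2 = 60.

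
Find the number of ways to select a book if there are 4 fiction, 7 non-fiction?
11
By the addition principle: 4 + 7 = 11.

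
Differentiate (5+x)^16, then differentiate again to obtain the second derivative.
First derivative: 16(5+x)^{15}. Second derivative: 16·15·(5+x)^{14} = 240(5+x)^{14}.
Final answer: 240(5+x)^14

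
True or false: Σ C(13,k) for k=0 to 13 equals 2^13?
True

Reasoning: Binomial theorem: Σ C(13,k) = (1+1)^13 = 2^13 = 8,192; RHS 2^13 = 8,192.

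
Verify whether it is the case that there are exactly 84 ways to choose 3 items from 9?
True

Reasoning: C(9,3) = 84.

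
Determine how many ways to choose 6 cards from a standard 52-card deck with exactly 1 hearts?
7,484,841

13 hearts and 39 non-hearts: C(13,1) × C(39,5) = 13 × 575757 = 7,484,841.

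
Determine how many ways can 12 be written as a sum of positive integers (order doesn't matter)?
77

Working:
Pentagonal recurrence p(n) = p(n−1) + p(n−2) − p(n−5) − p(n−7) + …: p(12) = p(11) + p(10) − p(7) − p(5) + p(0) = 56 + 42 − 15 − 7 + 1 = 77.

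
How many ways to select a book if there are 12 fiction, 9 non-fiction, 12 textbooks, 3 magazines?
By the addition principle: 12 + 9 + 12 + 3 = 36.
Final answer: 36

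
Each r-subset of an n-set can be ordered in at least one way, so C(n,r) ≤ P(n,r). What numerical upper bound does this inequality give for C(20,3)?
6,840

P(20,3) = 20·19·18 = 6,840, so C(20,3) ≤ 6,840. (The bound is loose by a factor of 3! = 6: C(20,3) = 6,840/6 = 1,140.)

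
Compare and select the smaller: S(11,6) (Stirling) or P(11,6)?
S(11,6) = 6·S(10,6) + S(10,5) = 6·22,827 + 42,525 = 179,487; P(11,6) = 332,640.

Answer: S(11,6)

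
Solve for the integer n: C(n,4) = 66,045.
C(n,4) = n(n−1)(n−2)(n−3)/4! is increasing in n, and n(n−1)(n−2)(n−3) = 4!·66,045 = 1,585,080 ≈ (n−1.5)^4 gives n ≈ 37.0. Check: C(35,4) = 52,360, C(36,4) = 58,905, C(37,4) = 66,045 ✓. So n = 37.
Final answer: 37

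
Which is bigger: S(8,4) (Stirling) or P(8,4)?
S(8,4)
S(8,4) = 4·S(7,4) + S(7,3) = 4·350 + 301 = 1,701; P(8,4) = 1,680.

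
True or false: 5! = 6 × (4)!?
False

Solution: 5! = 5 × 4! = 120, but 6 × 4! = 144.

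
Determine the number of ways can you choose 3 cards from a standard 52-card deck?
22,100

C(52,3) = 22,100.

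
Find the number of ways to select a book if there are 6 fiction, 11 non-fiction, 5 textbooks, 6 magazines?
28

By the addition principle: 6 + 11 + 5 + 6 = 28.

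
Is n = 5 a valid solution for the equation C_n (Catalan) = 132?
No

Reasoning: C_5 = C(10,5)/(5+1) = 252/6 = 42, which does not equal 132.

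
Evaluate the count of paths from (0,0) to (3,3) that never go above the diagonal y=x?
5

Working:
Counted by the Catalan number C_3: C_3 = C(6,3)/(3+1) = 20/4 = 5.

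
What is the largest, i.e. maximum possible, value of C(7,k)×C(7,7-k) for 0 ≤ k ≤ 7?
C(7,k)·C(7,7-k) = C(7,k)², maximised at the centre k = 3: C(7,3)² = 1,225.

Answer: 1,225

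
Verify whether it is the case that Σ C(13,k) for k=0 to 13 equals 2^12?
False

Reasoning: Binomial theorem: Σ C(13,k) = (1+1)^13 = 2^13 = 8,192; RHS 2^12 = 4,096.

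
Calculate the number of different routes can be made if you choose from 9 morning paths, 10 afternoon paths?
90

Explanation: By the multiplication principle: 9 × 10 = 90.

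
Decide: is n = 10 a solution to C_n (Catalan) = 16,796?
Yes

C_10 = C(20,10)/(10+1) = 184,756/11 = 16,796, which equals 16,796.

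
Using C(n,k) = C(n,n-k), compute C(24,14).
1,961,256
C(24,14) = C(24,10) = 1,961,256.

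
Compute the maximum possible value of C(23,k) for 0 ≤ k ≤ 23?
1,352,078

Reasoning: Maximum at k = 11 or k = 12: C(23,11) = 1,352,078.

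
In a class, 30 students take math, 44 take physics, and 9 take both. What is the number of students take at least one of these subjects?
65

Explanation: |A∪B| = |A|+|B|-|A∩B| = 30+44-9 = 65.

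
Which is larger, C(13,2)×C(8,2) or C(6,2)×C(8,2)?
C(13,2)×C(8,2)

Explanation: C(13,2)×C(8,2)=2,184, C(6,2)×C(8,2)=420.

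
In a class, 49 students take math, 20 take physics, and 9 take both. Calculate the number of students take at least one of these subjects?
60

Explanation: |A∪B| = |A|+|B|-|A∩B| = 49+20-9 = 60.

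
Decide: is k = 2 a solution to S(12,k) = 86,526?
No

S(12,2) = 2·S(11,2) + S(11,1) = 2·1,023 + 1 = 2,047, which does not equal 86,526.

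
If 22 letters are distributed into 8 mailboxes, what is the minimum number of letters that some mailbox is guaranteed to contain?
Pigeonhole: ⌈22/8⌉ = 3.
Final answer: 3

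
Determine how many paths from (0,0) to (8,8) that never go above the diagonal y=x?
1,430

Counted by the Catalan number C_8: C_8 = C(16,8)/(8+1) = 12,870/9 = 1,430.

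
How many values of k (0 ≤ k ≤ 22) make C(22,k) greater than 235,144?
7
Row 22 is unimodal and symmetric about k=22/2. C(22,7)=170,544 ≤ 235,144; C(22,8)=319,770 > 235,144; by symmetry C(22,k) > 235,144 for k = 8..14. That's 14 - 8 + 1 = 7 values.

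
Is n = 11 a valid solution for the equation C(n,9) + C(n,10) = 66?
Yes

Solution: C(11,9) + C(11,10) = 55 + 11 = 66, which equals 66.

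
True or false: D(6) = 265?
True

Working:
Derangements of 6 elements: D(6) = (6-1)·[D(5) + D(4)] = 5·[44 + 9] = 265.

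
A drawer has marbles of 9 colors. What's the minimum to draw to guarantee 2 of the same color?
10

Solution: Worst case: 1 of each = 9. One more: 10.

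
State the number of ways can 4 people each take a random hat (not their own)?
9
Using D(n) = (n-1)[D(n-1) + D(n-2)]:
D(4) = (4-1) × [D(3) + D(2)]
      = 3 × [2 + 1]
      = 3 × 3
      = 9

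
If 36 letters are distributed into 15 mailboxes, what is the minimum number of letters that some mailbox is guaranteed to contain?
3

Solution: Pigeonhole: ⌈36/15⌉ = 3.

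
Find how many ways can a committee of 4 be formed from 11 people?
C(11,4) = 11! / (4! × (11-4)!)
         = 11! / (4! × 7!)
         = 330
Final answer: 330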